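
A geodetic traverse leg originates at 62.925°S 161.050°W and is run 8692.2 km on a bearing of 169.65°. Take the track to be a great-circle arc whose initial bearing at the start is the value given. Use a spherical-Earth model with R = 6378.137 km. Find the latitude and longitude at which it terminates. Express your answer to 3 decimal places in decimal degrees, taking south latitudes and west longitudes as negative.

latitude -38.459°, longitude 5.977°

δ = 8692.2/6378.137 = 1.362812 rad (78.0834°).
With φ₁ = -62.925° = -1.098248 rad and θ = 169.65° = 2.960951 rad:
sin φ₂ = sin φ₁ cos δ + cos φ₁ sin δ cos θ = (-0.890411)(0.206488) + (0.455156)(0.978449)(-0.983729) = -0.621961
φ₂ = asin(-0.621961) = -0.671244 rad = -38.459°.
For the longitude increment, Δλ = atan2( sin θ sin δ cos φ₁, cos δ − sin φ₁ sin φ₂ ) = atan2(0.080011, -0.347312) = 167.027°.
λ₂ = λ₁ + Δλ = 5.977°.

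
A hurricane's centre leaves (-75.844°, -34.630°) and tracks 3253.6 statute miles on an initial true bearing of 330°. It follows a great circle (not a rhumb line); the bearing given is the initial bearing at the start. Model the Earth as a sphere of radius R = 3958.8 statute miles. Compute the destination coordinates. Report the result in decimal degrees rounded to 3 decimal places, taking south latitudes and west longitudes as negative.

latitude -30.335°, longitude -59.736°

δ = 3253.6/3958.8 = 0.821865 rad (47.0894°).
Start latitude φ₁ = -1.323728 rad; initial bearing θ = 5.759587 rad.
Destination latitude: φ₂ = arcsin( sin φ₁ cos δ + cos φ₁ sin δ cos θ ) = arcsin(-0.505057) = -30.335°.
Then Δλ = atan2(-0.089561, 0.191136) = -0.438190 rad, from sin θ sin δ cos φ₁ over cos δ − sin φ₁ sin φ₂.
λ₂ = -34.630° + -25.106° = -59.736°.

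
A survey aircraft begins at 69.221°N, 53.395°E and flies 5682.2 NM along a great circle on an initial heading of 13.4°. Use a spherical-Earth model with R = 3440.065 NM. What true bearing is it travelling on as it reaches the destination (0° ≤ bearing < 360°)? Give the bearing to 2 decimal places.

final bearing 175.10°

Angular distance δ = d/R = 5682.2 / 3440.065 = 1.651771 rad.
Start latitude φ₁ = 1.208134 rad; initial bearing θ = 0.233874 rad.
sin φ₂ = sin φ₁ cos δ + cos φ₁ sin δ cos θ = (0.934956)(-0.080886) + (0.354764)(0.996723)(0.972776) = 0.268350
φ₂ = asin(0.268350) = 0.271680 rad = 15.566°.
Δλ = atan2( sin θ sin δ cos φ₁ , cos δ − sin φ₁ sin φ₂ ) = atan2(0.081946, -0.331782) = 2.899450 rad = 166.126°.
λ₂ = 53.395° + 166.126° = 219.521°, normalized to (−180°, 180°] → -140.479°.
The forward bearing on arrival equals the back-azimuth from the destination plus 180°.
Back-azimuth from P₂ (15.57°, -140.48°) to P₁ (69.22°, 53.40°), with Δλ' = λ₁ − λ₂ = 193.87°: atan2( sin Δλ' cos φ₁ , cos φ₂ sin φ₁ − sin φ₂ cos φ₁ cos Δλ' ) = 355.10°.
Final bearing = (355.10° + 180°) mod 360° = 175.10°.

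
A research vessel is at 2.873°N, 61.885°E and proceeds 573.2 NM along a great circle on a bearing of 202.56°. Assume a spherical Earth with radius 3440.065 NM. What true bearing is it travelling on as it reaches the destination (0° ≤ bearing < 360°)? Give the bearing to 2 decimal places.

final bearing 202.66°

Central angle δ = d/R = 0.166625 rad.
With φ₁ = 2.873° = 0.050143 rad and θ = 202.56° = 3.535339 rad:
sin φ₂ = sin φ₁ cos δ + cos φ₁ sin δ cos θ = (0.050122)(0.986150) + (0.998743)(0.165855)(-0.923478) = -0.103543
φ₂ = asin(-0.103543) = -0.103729 rad = -5.943°.
For the longitude increment, Δλ = atan2( sin θ sin δ cos φ₁, cos δ − sin φ₁ sin φ₂ ) = atan2(-0.063550, 0.991340) = -3.668°.
λ₂ = λ₁ + Δλ = 58.217°.
The forward bearing on arrival equals the back-azimuth from the destination plus 180°.
Back-azimuth from P₂ (-5.94°, 58.22°) to P₁ (2.87°, 61.88°), with Δλ' = λ₁ − λ₂ = 3.67°: atan2( sin Δλ' cos φ₁ , cos φ₂ sin φ₁ − sin φ₂ cos φ₁ cos Δλ' ) = 22.66°.
Final bearing = (22.66° + 180°) mod 360° = 202.66°.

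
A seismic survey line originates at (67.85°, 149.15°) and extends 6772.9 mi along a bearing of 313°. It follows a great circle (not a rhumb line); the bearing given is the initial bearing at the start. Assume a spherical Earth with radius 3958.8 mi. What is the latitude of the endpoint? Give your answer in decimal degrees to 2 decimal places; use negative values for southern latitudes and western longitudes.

The arc subtends δ = 6772.9/3958.8 = 1.710847 rad at the centre.
Converting: φ₁ = 1.184206 rad, θ = 5.462881 rad.
Applying the spherical law of cosines for sides, sin φ₂ = sin φ₁ cos δ + cos φ₁ sin δ cos θ = 0.125327, so φ₂ = 7.20°.
For the longitude increment, Δλ = atan2( sin θ sin δ cos φ₁, cos δ − sin φ₁ sin φ₂ ) = atan2(-0.273044, -0.255671) = -133.12°.
λ₂ = 149.15° + -133.12° = 16.03°.

latitude 7.20°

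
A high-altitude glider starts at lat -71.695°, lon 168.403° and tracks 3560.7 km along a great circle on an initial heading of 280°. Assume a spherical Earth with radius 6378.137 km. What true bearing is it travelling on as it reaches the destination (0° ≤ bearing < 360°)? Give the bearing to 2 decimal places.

Angular distance δ = d/R = 3560.7 / 6378.137 = 0.558266 rad.
Converting: φ₁ = -1.251314 rad, θ = 4.886922 rad.
sin φ₂ = sin φ₁ cos δ + cos φ₁ sin δ cos θ = (-0.949398)(0.848175) + (0.314075)(0.529717)(0.173648) = -0.776365
φ₂ = asin(-0.776365) = -0.888879 rad = -50.929°.
For the longitude increment, Δλ = atan2( sin θ sin δ cos φ₁, cos δ − sin φ₁ sin φ₂ ) = atan2(-0.163843, 0.111095) = -55.861°.
λ₂ = λ₁ + Δλ = 112.542°.
The forward bearing on arrival equals the back-azimuth from the destination plus 180°.
Back-azimuth from P₂ (-50.93°, 112.54°) to P₁ (-71.69°, 168.40°), with Δλ' = λ₁ − λ₂ = 55.86°: atan2( sin Δλ' cos φ₁ , cos φ₂ sin φ₁ − sin φ₂ cos φ₁ cos Δλ' ) = 150.61°.
Final bearing = (150.61° + 180°) mod 360° = 330.61°.

final bearing 330.61°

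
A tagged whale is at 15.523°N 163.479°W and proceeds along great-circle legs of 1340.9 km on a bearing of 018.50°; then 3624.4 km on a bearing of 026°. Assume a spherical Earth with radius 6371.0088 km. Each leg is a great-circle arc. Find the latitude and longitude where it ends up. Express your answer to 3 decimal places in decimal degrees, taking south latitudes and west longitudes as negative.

Apply the spherical direct solution leg by leg, carrying full precision between legs.
Leg 1: from (15.523°, -163.479°), δ = 1340.9/6371.0088 = 0.210469 rad, θ = 18.5° → φ = 26.912°, λ = -159.216°.
Leg 2: from (26.912°, -159.216°), δ = 3624.4/6371.0088 = 0.568889 rad, θ = 26° → φ = 54.397°, λ = -135.284°.

latitude 54.397°, longitude -135.284°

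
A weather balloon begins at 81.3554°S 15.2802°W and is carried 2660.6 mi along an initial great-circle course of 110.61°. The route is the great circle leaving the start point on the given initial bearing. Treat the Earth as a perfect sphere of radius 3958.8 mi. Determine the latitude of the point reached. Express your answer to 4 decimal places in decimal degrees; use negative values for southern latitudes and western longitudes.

Central angle δ = d/R = 0.672072 rad.
With φ₁ = -81.3554° = -1.419920 rad and θ = 110.61° = 1.930509 rad:
Applying the spherical law of cosines for sides, sin φ₂ = sin φ₁ cos δ + cos φ₁ sin δ cos θ = -0.806584, so φ₂ = -53.7635°.
For the longitude increment, Δλ = atan2( sin θ sin δ cos φ₁, cos δ − sin φ₁ sin φ₂ ) = atan2(0.087592, -0.014888) = 99.6465°.
Hence λ₂ = -15.2802° + 99.6465° = 84.3663°.

latitude -53.7635°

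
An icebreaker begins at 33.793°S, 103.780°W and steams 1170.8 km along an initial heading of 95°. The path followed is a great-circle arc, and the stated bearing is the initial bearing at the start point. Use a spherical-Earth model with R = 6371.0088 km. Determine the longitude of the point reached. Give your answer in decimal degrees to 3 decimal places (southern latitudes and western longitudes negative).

longitude -91.086°

δ = 1170.8/6371.0088 = 0.183770 rad (10.5292°).
Start latitude φ₁ = -0.589799 rad; initial bearing θ = 1.658063 rad.
sin φ₂ = sin φ₁ cos δ + cos φ₁ sin δ cos θ = (-0.556194)(0.983162) + (0.831052)(0.182737)(-0.087156) = -0.560065
φ₂ = asin(-0.560065) = -0.594464 rad = -34.060°.
Δλ = atan2( sin θ sin δ cos φ₁ , cos δ − sin φ₁ sin φ₂ ) = atan2(0.151286, 0.671657) = 0.221546 rad = 12.694°.
Hence λ₂ = -103.780° + 12.694° = -91.086°.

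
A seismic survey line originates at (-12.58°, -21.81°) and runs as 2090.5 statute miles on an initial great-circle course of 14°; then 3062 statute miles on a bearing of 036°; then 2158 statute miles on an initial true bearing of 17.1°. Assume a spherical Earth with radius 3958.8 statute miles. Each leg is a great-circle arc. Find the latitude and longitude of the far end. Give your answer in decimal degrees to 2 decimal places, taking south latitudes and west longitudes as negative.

latitude 75.58°, longitude 61.46°

Apply the spherical direct solution leg by leg, carrying full precision between legs.
Leg 1: from (-12.58°, -21.81°), δ = 2090.5/3958.8 = 0.528064 rad, θ = 14° → φ = 16.80°, λ = -14.49°.
Leg 2: from (16.80°, -14.49°), δ = 3062/3958.8 = 0.773467 rad, θ = 36° → φ = 48.41°, λ = 23.72°.
Leg 3: from (48.41°, 23.72°), δ = 2158/3958.8 = 0.545115 rad, θ = 17.1° → φ = 75.58°, λ = 61.46°.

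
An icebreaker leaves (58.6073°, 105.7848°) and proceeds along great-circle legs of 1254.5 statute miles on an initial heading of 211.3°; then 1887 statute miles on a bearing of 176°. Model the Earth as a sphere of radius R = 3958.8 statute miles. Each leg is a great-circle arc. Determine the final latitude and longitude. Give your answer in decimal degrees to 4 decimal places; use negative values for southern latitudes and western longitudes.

latitude 14.9926°, longitude 95.0498°

Apply the spherical direct solution leg by leg, carrying full precision between legs.
Leg 1: from (58.6073°, 105.7848°), δ = 1254.5/3958.8 = 0.316889 rad, θ = 211.3° → φ = 42.2541°, λ = 93.1511°.
Leg 2: from (42.2541°, 93.1511°), δ = 1887/3958.8 = 0.476660 rad, θ = 176° → φ = 14.9926°, λ = 95.0498°.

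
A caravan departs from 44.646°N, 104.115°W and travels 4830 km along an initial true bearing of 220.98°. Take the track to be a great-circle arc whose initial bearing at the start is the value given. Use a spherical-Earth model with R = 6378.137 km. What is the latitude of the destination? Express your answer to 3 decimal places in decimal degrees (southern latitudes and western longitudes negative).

The arc subtends δ = 4830/6378.137 = 0.757274 rad at the centre.
Converting: φ₁ = 0.779220 rad, θ = 3.856829 rad.
Applying the spherical law of cosines for sides, sin φ₂ = sin φ₁ cos δ + cos φ₁ sin δ cos θ = 0.141713, so φ₂ = 8.147°.
For the longitude increment, Δλ = atan2( sin θ sin δ cos φ₁, cos δ − sin φ₁ sin φ₂ ) = atan2(-0.320510, 0.627126) = -27.071°.
λ₂ = -104.115° + -27.071° = -131.186°.

latitude 8.147°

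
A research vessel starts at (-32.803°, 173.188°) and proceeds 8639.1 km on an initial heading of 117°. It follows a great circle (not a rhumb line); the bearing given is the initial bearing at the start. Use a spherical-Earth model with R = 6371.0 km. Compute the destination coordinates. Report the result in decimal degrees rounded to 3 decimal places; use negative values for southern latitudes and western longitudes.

Central angle δ = d/R = 1.356004 rad.
Start latitude φ₁ = -0.572520 rad; initial bearing θ = 2.042035 rad.
Applying the spherical law of cosines for sides, sin φ₂ = sin φ₁ cos δ + cos φ₁ sin δ cos θ = -0.488299, so φ₂ = -29.229°.
Then Δλ = atan2(0.731715, -0.051392) = 1.640917 rad, from sin θ sin δ cos φ₁ over cos δ − sin φ₁ sin φ₂.
λ₂ = 173.188° + 94.018° = 267.206°, normalized to (−180°, 180°] → -92.794°.

latitude -29.229°, longitude -92.794°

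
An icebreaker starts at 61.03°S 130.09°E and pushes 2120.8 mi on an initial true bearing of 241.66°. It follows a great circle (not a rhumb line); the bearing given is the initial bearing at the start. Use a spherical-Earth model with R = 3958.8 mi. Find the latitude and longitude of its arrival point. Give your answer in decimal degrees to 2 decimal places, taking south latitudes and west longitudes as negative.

latitude -60.42°, longitude 64.56°

Central angle δ = d/R = 0.535718 rad.
Converting: φ₁ = -1.065174 rad, θ = 4.217763 rad.
Destination latitude: φ₂ = arcsin( sin φ₁ cos δ + cos φ₁ sin δ cos θ ) = arcsin(-0.869672) = -60.42°.
For the longitude increment, Δλ = atan2( sin θ sin δ cos φ₁, cos δ − sin φ₁ sin φ₂ ) = atan2(-0.217609, 0.099050) = -65.53°.
λ₂ = 130.09° + -65.53° = 64.56°.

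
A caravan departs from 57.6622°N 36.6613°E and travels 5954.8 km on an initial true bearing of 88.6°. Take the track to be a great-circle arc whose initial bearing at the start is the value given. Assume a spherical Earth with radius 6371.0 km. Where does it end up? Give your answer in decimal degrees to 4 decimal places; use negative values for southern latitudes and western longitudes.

Angular distance δ = d/R = 5954.8 / 6371 = 0.934673 rad.
Start latitude φ₁ = 1.006395 rad; initial bearing θ = 1.546362 rad.
sin φ₂ = sin φ₁ cos δ + cos φ₁ sin δ cos θ = (0.844909)(0.594082) + (0.534910)(0.804405)(0.024432) = 0.512458
φ₂ = asin(0.512458) = 0.538045 rad = 30.8277°.
Δλ = atan2( sin θ sin δ cos φ₁ , cos δ − sin φ₁ sin φ₂ ) = atan2(0.430156, 0.161101) = 1.212447 rad = 69.4681°.
λ₂ = λ₁ + Δλ = 106.1294°.

latitude 30.8277°, longitude 106.1294°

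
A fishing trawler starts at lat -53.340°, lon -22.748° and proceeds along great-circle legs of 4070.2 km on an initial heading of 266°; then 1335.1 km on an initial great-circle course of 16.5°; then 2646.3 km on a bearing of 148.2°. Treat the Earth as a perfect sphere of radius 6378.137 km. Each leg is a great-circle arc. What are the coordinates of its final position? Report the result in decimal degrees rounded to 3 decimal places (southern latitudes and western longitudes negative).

Apply the spherical direct solution leg by leg, carrying full precision between legs.
Leg 1: from (-53.340°, -22.748°), δ = 4070.2/6378.137 = 0.638149 rad, θ = 266° → φ = -42.000°, λ = -75.845°.
Leg 2: from (-42.000°, -75.845°), δ = 1335.1/6378.137 = 0.209324 rad, θ = 16.5° → φ = -30.428°, λ = -71.920°.
Leg 3: from (-30.428°, -71.920°), δ = 2646.3/6378.137 = 0.414902 rad, θ = 148.2° → φ = -49.367°, λ = -52.883°.

latitude -49.367°, longitude -52.883°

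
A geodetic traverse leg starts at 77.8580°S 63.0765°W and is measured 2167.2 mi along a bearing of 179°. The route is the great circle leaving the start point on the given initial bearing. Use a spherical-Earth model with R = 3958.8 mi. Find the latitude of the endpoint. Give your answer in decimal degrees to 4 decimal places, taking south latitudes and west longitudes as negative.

latitude -70.7732°

The arc subtends δ = 2167.2/3958.8 = 0.547439 rad at the centre.
With φ₁ = -77.8580° = -1.358878 rad and θ = 179° = 3.124139 rad:
Destination latitude: φ₂ = arcsin( sin φ₁ cos δ + cos φ₁ sin δ cos θ ) = arcsin(-0.944222) = -70.7732°.
Δλ = atan2( sin θ sin δ cos φ₁ , cos δ − sin φ₁ sin φ₂ ) = atan2(0.001911, -0.069239) = 3.114004 rad = 178.4193°.
λ₂ = λ₁ + Δλ = 115.3428°.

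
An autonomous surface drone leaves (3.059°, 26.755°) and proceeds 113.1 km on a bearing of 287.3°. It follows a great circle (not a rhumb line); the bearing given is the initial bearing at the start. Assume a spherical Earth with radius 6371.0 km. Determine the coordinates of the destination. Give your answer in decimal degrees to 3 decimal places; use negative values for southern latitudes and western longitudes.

Angular distance δ = d/R = 113.1 / 6371 = 0.017752 rad.
With φ₁ = 3.059° = 0.053390 rad and θ = 287.3° = 5.014331 rad:
sin φ₂ = sin φ₁ cos δ + cos φ₁ sin δ cos θ = (0.053364)(0.999842) + (0.998575)(0.017751)(0.297375) = 0.058627
φ₂ = asin(0.058627) = 0.058661 rad = 3.361°.
Δλ = atan2( sin θ sin δ cos φ₁ , cos δ − sin φ₁ sin φ₂ ) = atan2(-0.016924, 0.996714) = -0.016978 rad = -0.973°.
Hence λ₂ = 26.755° + -0.973° = 25.782°.

latitude 3.361°, longitude 25.782°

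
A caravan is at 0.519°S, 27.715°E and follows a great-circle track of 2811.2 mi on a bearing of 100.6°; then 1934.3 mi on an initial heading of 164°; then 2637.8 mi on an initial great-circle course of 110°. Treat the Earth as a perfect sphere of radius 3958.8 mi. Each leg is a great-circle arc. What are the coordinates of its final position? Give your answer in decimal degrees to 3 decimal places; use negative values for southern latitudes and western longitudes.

latitude -37.956°, longitude 124.382°

Apply the spherical direct solution leg by leg, carrying full precision between legs.
Leg 1: from (-0.519°, 27.715°), δ = 2811.2/3958.8 = 0.710114 rad, θ = 100.6° → φ = -7.284°, λ = 67.956°.
Leg 2: from (-7.284°, 67.956°), δ = 1934.3/3958.8 = 0.488608 rad, θ = 164° → φ = -34.023°, λ = 76.937°.
Leg 3: from (-34.023°, 76.937°), δ = 2637.8/3958.8 = 0.666313 rad, θ = 110° → φ = -37.956°, λ = 124.382°.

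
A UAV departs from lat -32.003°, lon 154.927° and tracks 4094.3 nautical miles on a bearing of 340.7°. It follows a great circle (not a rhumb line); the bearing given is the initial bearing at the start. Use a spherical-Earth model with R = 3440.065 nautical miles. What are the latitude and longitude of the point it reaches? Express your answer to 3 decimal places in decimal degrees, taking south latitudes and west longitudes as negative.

The arc subtends δ = 4094.3/3440.065 = 1.190181 rad at the centre.
With φ₁ = -32.003° = -0.558558 rad and θ = 340.7° = 5.946337 rad:
Destination latitude: φ₂ = arcsin( sin φ₁ cos δ + cos φ₁ sin δ cos θ ) = arcsin(0.546208) = 33.107°.
For the longitude increment, Δλ = atan2( sin θ sin δ cos φ₁, cos δ − sin φ₁ sin φ₂ ) = atan2(-0.260225, 0.660962) = -21.490°.
λ₂ = λ₁ + Δλ = 133.437°.

latitude 33.107°, longitude 133.437°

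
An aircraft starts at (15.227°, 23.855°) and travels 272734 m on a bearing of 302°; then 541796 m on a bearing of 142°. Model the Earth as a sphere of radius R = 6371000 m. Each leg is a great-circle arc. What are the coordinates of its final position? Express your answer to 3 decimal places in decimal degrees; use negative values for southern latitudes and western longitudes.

Apply the spherical direct solution leg by leg, carrying full precision between legs.
Leg 1: from (15.227°, 23.855°), δ = 272734/6371000 = 0.042809 rad, θ = 302° → φ = 16.516°, λ = 21.686°.
Leg 2: from (16.516°, 21.686°), δ = 541796/6371000 = 0.085041 rad, θ = 142° → φ = 12.655°, λ = 24.758°.

latitude 12.655°, longitude 24.758°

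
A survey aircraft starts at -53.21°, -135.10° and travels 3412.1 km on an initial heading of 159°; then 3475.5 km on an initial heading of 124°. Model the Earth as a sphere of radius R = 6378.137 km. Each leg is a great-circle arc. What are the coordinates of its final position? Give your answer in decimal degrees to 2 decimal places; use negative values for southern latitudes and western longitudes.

latitude -63.98°, longitude 20.27°

Apply the spherical direct solution leg by leg, carrying full precision between legs.
Leg 1: from (-53.21°, -135.10°), δ = 3412.1/6378.137 = 0.534968 rad, θ = 159° → φ = -76.90°, λ = -81.37°.
Leg 2: from (-76.90°, -81.37°), δ = 3475.5/6378.137 = 0.544908 rad, θ = 124° → φ = -63.98°, λ = 20.27°.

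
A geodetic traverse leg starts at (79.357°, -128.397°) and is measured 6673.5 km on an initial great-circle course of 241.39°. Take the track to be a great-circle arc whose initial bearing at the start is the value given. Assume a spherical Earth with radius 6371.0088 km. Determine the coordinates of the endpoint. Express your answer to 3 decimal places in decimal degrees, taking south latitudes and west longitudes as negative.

latitude 24.491°, longitude 174.926°

Central angle δ = d/R = 1.047479 rad.
Start latitude φ₁ = 1.385041 rad; initial bearing θ = 4.213050 rad.
Applying the spherical law of cosines for sides, sin φ₂ = sin φ₁ cos δ + cos φ₁ sin δ cos θ = 0.414557, so φ₂ = 24.491°.
For the longitude increment, Δλ = atan2( sin θ sin δ cos φ₁, cos δ − sin φ₁ sin φ₂ ) = atan2(-0.140439, 0.092330) = -56.677°.
λ₂ = -128.397° + -56.677° = -185.074°, normalized to (−180°, 180°] → 174.926°.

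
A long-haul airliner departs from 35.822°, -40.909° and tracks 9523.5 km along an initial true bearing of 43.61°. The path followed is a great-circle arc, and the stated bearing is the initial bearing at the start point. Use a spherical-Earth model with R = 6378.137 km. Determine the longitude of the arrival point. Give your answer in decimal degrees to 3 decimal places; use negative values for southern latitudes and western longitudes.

longitude 76.697°

Central angle δ = d/R = 1.493148 rad.
With φ₁ = 35.822° = 0.625212 rad and θ = 43.61° = 0.761138 rad:
Destination latitude: φ₂ = arcsin( sin φ₁ cos δ + cos φ₁ sin δ cos θ ) = arcsin(0.630720) = 39.103°.
For the longitude increment, Δλ = atan2( sin θ sin δ cos φ₁, cos δ − sin φ₁ sin φ₂ ) = atan2(0.557588, -0.291570) = 117.606°.
λ₂ = λ₁ + Δλ = 76.697°.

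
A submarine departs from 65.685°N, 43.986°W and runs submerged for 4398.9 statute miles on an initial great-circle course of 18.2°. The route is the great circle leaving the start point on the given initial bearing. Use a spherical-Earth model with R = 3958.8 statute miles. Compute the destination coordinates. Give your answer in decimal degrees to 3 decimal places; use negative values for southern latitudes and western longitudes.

latitude 49.010°, longitude 110.752°

The arc subtends δ = 4398.9/3958.8 = 1.111170 rad at the centre.
Start latitude φ₁ = 1.146420 rad; initial bearing θ = 0.317650 rad.
sin φ₂ = sin φ₁ cos δ + cos φ₁ sin δ cos θ = (0.911296)(0.443613) + (0.411753)(0.896218)(0.949972) = 0.754822
φ₂ = asin(0.754822) = 0.855383 rad = 49.010°.
Then Δλ = atan2(0.115258, -0.244253) = 2.700693 rad, from sin θ sin δ cos φ₁ over cos δ − sin φ₁ sin φ₂.
Hence λ₂ = -43.986° + 154.738° = 110.752°.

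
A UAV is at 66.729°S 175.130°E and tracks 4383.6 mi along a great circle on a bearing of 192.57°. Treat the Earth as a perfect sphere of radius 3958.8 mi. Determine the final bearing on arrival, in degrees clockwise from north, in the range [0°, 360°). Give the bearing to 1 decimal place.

final bearing 352.5°

δ = 4383.6/3958.8 = 1.107305 rad (63.4439°).
Start latitude φ₁ = -1.164641 rad; initial bearing θ = 3.360981 rad.
sin φ₂ = sin φ₁ cos δ + cos φ₁ sin δ cos θ = (-0.918646)(0.447074) + (0.395081)(0.894497)(-0.976031) = -0.755630
φ₂ = asin(-0.755630) = -0.856616 rad = -49.080°.
Δλ = atan2( sin θ sin δ cos φ₁ , cos δ − sin φ₁ sin φ₂ ) = atan2(-0.076911, -0.247084) = -2.839824 rad = -162.710°.
Hence λ₂ = 175.130° + -162.710° = 12.420°.
The forward bearing on arrival equals the back-azimuth from the destination plus 180°.
Back-azimuth from P₂ (-49.1°, 12.4°) to P₁ (-66.7°, 175.1°), with Δλ' = λ₁ − λ₂ = 162.7°: atan2( sin Δλ' cos φ₁ , cos φ₂ sin φ₁ − sin φ₂ cos φ₁ cos Δλ' ) = 172.5°.
Final bearing = (172.5° + 180°) mod 360° = 352.5°.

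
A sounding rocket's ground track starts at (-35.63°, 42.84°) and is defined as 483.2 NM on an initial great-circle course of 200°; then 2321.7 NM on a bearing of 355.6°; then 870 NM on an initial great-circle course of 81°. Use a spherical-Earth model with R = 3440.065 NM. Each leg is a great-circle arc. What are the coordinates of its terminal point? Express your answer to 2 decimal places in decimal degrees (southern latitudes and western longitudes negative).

latitude -2.16°, longitude 50.64°

Apply the spherical direct solution leg by leg, carrying full precision between legs.
Leg 1: from (-35.63°, 42.84°), δ = 483.2/3440.065 = 0.140462 rad, θ = 200° → φ = -43.14°, λ = 39.08°.
Leg 2: from (-43.14°, 39.08°), δ = 2321.7/3440.065 = 0.674900 rad, θ = 355.6° → φ = -4.54°, λ = 36.32°.
Leg 3: from (-4.54°, 36.32°), δ = 870/3440.065 = 0.252902 rad, θ = 81° → φ = -2.16°, λ = 50.64°.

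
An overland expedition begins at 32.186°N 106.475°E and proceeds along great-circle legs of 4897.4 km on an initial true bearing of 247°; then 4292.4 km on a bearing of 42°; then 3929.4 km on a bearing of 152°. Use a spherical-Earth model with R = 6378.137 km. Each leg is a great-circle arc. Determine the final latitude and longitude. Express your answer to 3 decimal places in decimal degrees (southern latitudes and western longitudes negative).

latitude 3.160°, longitude 112.652°

Apply the spherical direct solution leg by leg, carrying full precision between legs.
Leg 1: from (32.186°, 106.475°), δ = 4897.4/6378.137 = 0.767842 rad, θ = 247° → φ = 8.831°, λ = 66.156°.
Leg 2: from (8.831°, 66.156°), δ = 4292.4/6378.137 = 0.672986 rad, θ = 42° → φ = 35.294°, λ = 96.888°.
Leg 3: from (35.294°, 96.888°), δ = 3929.4/6378.137 = 0.616073 rad, θ = 152° → φ = 3.160°, λ = 112.652°.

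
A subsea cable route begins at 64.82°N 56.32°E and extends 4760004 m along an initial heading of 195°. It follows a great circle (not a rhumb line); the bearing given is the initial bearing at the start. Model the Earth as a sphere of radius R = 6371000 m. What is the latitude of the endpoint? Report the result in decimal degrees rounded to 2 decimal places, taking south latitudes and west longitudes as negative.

latitude 22.62°

Angular distance δ = d/R = 4760004 / 6371000 = 0.747136 rad.
Start latitude φ₁ = 1.131322 rad; initial bearing θ = 3.403392 rad.
Applying the spherical law of cosines for sides, sin φ₂ = sin φ₁ cos δ + cos φ₁ sin δ cos θ = 0.384656, so φ₂ = 22.62°.
For the longitude increment, Δλ = atan2( sin θ sin δ cos φ₁, cos δ − sin φ₁ sin φ₂ ) = atan2(-0.074830, 0.385533) = -10.98°.
λ₂ = λ₁ + Δλ = 45.34°.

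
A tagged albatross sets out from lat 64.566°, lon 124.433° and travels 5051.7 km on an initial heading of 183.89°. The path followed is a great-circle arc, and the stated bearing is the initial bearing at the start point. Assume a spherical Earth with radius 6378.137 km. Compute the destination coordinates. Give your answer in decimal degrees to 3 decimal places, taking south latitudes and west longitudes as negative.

The arc subtends δ = 5051.7/6378.137 = 0.792034 rad at the centre.
Start latitude φ₁ = 1.126889 rad; initial bearing θ = 3.209486 rad.
sin φ₂ = sin φ₁ cos δ + cos φ₁ sin δ cos θ = (0.903081)(0.702399) + (0.429471)(0.711783)(-0.997696) = 0.329337
φ₂ = asin(0.329337) = 0.335601 rad = 19.229°.
Δλ = atan2( sin θ sin δ cos φ₁ , cos δ − sin φ₁ sin φ₂ ) = atan2(-0.020738, 0.404981) = -0.051164 rad = -2.931°.
λ₂ = λ₁ + Δλ = 121.502°.

latitude 19.229°, longitude 121.502°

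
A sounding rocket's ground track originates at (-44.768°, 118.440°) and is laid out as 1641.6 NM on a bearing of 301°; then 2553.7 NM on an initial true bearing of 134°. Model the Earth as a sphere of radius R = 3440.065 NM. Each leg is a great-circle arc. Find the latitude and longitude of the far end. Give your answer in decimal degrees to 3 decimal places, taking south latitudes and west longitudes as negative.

Apply the spherical direct solution leg by leg, carrying full precision between legs.
Leg 1: from (-44.768°, 118.440°), δ = 1641.6/3440.065 = 0.477200 rad, θ = 301° → φ = -27.234°, λ = 92.159°.
Leg 2: from (-27.234°, 92.159°), δ = 2553.7/3440.065 = 0.742341 rad, θ = 134° → φ = -49.004°, λ = 140.000°.

latitude -49.004°, longitude 140.000°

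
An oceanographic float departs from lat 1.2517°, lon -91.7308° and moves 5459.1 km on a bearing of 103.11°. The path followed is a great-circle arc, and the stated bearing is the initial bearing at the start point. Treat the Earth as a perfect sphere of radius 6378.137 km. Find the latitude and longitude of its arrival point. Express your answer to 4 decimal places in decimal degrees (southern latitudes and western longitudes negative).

Central angle δ = d/R = 0.855908 rad.
With φ₁ = 1.2517° = 0.021846 rad and θ = 103.11° = 1.799609 rad:
Destination latitude: φ₂ = arcsin( sin φ₁ cos δ + cos φ₁ sin δ cos θ ) = arcsin(-0.156927) = -9.0286°.
For the longitude increment, Δλ = atan2( sin θ sin δ cos φ₁, cos δ − sin φ₁ sin φ₂ ) = atan2(0.735309, 0.658961) = 48.1343°.
λ₂ = -91.7308° + 48.1343° = -43.5965°.

latitude -9.0286°, longitude -43.5965°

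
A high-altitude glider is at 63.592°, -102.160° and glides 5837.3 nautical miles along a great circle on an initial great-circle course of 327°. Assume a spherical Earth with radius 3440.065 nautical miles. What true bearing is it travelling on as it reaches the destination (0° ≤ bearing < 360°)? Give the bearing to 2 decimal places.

final bearing 194.52°

The arc subtends δ = 5837.3/3440.065 = 1.696857 rad at the centre.
With φ₁ = 63.592° = 1.109890 rad and θ = 327° = 5.707227 rad:
Applying the spherical law of cosines for sides, sin φ₂ = sin φ₁ cos δ + cos φ₁ sin δ cos θ = 0.257440, so φ₂ = 14.918°.
For the longitude increment, Δλ = atan2( sin θ sin δ cos φ₁, cos δ − sin φ₁ sin φ₂ ) = atan2(-0.240312, -0.356303) = -146.002°.
λ₂ = -102.160° + -146.002° = -248.162°, normalized to (−180°, 180°] → 111.838°.
The forward bearing on arrival equals the back-azimuth from the destination plus 180°.
Back-azimuth from P₂ (14.92°, 111.84°) to P₁ (63.59°, -102.16°), with Δλ' = λ₁ − λ₂ = -214.00°: atan2( sin Δλ' cos φ₁ , cos φ₂ sin φ₁ − sin φ₂ cos φ₁ cos Δλ' ) = 14.52°.
Final bearing = (14.52° + 180°) mod 360° = 194.52°.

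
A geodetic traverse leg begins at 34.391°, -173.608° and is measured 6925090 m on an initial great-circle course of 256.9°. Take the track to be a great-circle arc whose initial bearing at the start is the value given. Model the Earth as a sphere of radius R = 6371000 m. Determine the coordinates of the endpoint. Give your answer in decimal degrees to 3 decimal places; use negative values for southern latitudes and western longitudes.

latitude 5.577°, longitude 126.362°

Angular distance δ = d/R = 6925090 / 6371000 = 1.086971 rad.
Converting: φ₁ = 0.600236 rad, θ = 4.483751 rad.
Applying the spherical law of cosines for sides, sin φ₂ = sin φ₁ cos δ + cos φ₁ sin δ cos θ = 0.097179, so φ₂ = 5.577°.
For the longitude increment, Δλ = atan2( sin θ sin δ cos φ₁, cos δ − sin φ₁ sin φ₂ ) = atan2(-0.711477, 0.410279) = -60.030°.
λ₂ = -173.608° + -60.030° = -233.638°, normalized to (−180°, 180°] → 126.362°.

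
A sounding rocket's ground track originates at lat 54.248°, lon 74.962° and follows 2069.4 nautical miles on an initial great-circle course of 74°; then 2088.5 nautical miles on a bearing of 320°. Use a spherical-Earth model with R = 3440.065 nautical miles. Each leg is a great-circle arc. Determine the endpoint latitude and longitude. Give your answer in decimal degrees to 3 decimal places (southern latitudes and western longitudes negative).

Apply the spherical direct solution leg by leg, carrying full precision between legs.
Leg 1: from (54.248°, 74.962°), δ = 2069.4/3440.065 = 0.601558 rad, θ = 74° → φ = 49.485°, λ = 131.826°.
Leg 2: from (49.485°, 131.826°), δ = 2088.5/3440.065 = 0.607111 rad, θ = 320° → φ = 65.270°, λ = 70.593°.

latitude 65.270°, longitude 70.593°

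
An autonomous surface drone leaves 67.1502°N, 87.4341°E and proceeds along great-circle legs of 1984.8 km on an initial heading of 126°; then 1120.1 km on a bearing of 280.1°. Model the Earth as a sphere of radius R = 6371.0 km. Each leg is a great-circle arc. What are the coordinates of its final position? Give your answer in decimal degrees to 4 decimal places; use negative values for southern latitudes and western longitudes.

latitude 54.3770°, longitude 95.0797°

Apply the spherical direct solution leg by leg, carrying full precision between legs.
Leg 1: from (67.1502°, 87.4341°), δ = 1984.8/6371 = 0.311537 rad, θ = 126° → φ = 53.8237°, λ = 112.2759°.
Leg 2: from (53.8237°, 112.2759°), δ = 1120.1/6371 = 0.175812 rad, θ = 280.1° → φ = 54.3770°, λ = 95.0797°.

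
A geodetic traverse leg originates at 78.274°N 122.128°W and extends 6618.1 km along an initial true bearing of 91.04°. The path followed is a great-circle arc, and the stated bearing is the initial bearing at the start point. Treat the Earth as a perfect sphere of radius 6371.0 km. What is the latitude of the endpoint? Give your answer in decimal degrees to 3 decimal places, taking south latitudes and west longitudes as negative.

latitude 29.571°

Angular distance δ = d/R = 6618.1 / 6371 = 1.038785 rad.
Converting: φ₁ = 1.366139 rad, θ = 1.588948 rad.
Applying the spherical law of cosines for sides, sin φ₂ = sin φ₁ cos δ + cos φ₁ sin δ cos θ = 0.493502, so φ₂ = 29.571°.
For the longitude increment, Δλ = atan2( sin θ sin δ cos φ₁, cos δ − sin φ₁ sin φ₂ ) = atan2(0.175114, 0.024064) = 82.175°.
Hence λ₂ = -122.128° + 82.175° = -39.953°.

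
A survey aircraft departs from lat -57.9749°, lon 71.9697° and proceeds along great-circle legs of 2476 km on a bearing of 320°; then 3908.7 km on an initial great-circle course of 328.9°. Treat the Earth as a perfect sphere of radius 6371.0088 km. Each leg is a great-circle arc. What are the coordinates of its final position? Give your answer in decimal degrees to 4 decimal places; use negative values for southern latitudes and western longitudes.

Apply the spherical direct solution leg by leg, carrying full precision between legs.
Leg 1: from (-57.9749°, 71.9697°), δ = 2476/6371.0088 = 0.388635 rad, θ = 320° → φ = -39.0990°, λ = 53.6780°.
Leg 2: from (-39.0990°, 53.6780°), δ = 3908.7/6371.0088 = 0.613514 rad, θ = 328.9° → φ = -7.6464°, λ = 36.2169°.

latitude -7.6464°, longitude 36.2169°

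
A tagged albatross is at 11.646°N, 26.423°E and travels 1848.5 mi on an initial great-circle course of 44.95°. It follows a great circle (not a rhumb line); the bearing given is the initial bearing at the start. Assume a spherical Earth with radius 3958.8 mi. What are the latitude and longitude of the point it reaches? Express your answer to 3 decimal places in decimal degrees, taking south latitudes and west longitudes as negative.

latitude 29.490°, longitude 47.853°

Angular distance δ = d/R = 1848.5 / 3958.8 = 0.466934 rad.
With φ₁ = 11.646° = 0.203261 rad and θ = 44.95° = 0.784525 rad:
sin φ₂ = sin φ₁ cos δ + cos φ₁ sin δ cos θ = (0.201864)(0.892952) + (0.979413)(0.450151)(0.707724) = 0.492279
φ₂ = asin(0.492279) = 0.514706 rad = 29.490°.
Δλ = atan2( sin θ sin δ cos φ₁ , cos δ − sin φ₁ sin φ₂ ) = atan2(0.311480, 0.793579) = 0.374024 rad = 21.430°.
λ₂ = λ₁ + Δλ = 47.853°.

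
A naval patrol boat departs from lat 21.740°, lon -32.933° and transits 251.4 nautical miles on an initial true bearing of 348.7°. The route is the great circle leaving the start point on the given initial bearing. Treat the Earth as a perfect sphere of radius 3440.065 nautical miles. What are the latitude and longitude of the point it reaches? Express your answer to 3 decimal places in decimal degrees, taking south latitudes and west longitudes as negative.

latitude 25.843°, longitude -33.844°

Central angle δ = d/R = 0.073080 rad.
With φ₁ = 21.740° = 0.379435 rad and θ = 348.7° = 6.085963 rad:
Destination latitude: φ₂ = arcsin( sin φ₁ cos δ + cos φ₁ sin δ cos θ ) = arcsin(0.435914) = 25.843°.
For the longitude increment, Δλ = atan2( sin θ sin δ cos φ₁, cos δ − sin φ₁ sin φ₂ ) = atan2(-0.013289, 0.835870) = -0.911°.
Hence λ₂ = -32.933° + -0.911° = -33.844°.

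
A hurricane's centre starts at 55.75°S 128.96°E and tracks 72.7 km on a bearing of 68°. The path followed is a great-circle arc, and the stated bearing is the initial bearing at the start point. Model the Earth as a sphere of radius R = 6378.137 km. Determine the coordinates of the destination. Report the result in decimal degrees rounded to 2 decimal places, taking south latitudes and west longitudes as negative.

δ = 72.7/6378.137 = 0.011398 rad (0.6531°).
Start latitude φ₁ = -0.973021 rad; initial bearing θ = 1.186824 rad.
Applying the spherical law of cosines for sides, sin φ₂ = sin φ₁ cos δ + cos φ₁ sin δ cos θ = -0.824133, so φ₂ = -55.50°.
Δλ = atan2( sin θ sin δ cos φ₁ , cos δ − sin φ₁ sin φ₂ ) = atan2(0.005948, 0.318715) = 0.018660 rad = 1.07°.
λ₂ = 128.96° + 1.07° = 130.03°.

latitude -55.50°, longitude 130.03°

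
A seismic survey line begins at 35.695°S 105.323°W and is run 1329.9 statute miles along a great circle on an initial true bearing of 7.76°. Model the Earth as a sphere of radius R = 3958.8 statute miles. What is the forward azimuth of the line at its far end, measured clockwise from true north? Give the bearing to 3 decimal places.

Angular distance δ = d/R = 1329.9 / 3958.8 = 0.335935 rad.
With φ₁ = -35.695° = -0.622995 rad and θ = 7.76° = 0.135438 rad:
sin φ₂ = sin φ₁ cos δ + cos φ₁ sin δ cos θ = (-0.583470)(0.944102) + (0.812134)(0.329652)(0.990842) = -0.285586
φ₂ = asin(-0.285586) = -0.289617 rad = -16.594°.
Δλ = atan2( sin θ sin δ cos φ₁ , cos δ − sin φ₁ sin φ₂ ) = atan2(0.036149, 0.777472) = 0.046462 rad = 2.662°.
λ₂ = -105.323° + 2.662° = -102.661°.
The forward bearing on arrival equals the back-azimuth from the destination plus 180°.
Back-azimuth from P₂ (-16.594°, -102.661°) to P₁ (-35.695°, -105.323°), with Δλ' = λ₁ − λ₂ = -2.662°: atan2( sin Δλ' cos φ₁ , cos φ₂ sin φ₁ − sin φ₂ cos φ₁ cos Δλ' ) = 186.570°.
Final bearing = (186.570° + 180°) mod 360° = 6.570°.

final bearing 6.570°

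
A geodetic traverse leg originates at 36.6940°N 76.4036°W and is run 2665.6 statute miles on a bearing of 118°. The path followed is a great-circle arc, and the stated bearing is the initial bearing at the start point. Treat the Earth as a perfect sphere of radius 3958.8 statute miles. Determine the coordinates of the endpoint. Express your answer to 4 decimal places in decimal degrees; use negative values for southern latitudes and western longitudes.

δ = 2665.6/3958.8 = 0.673335 rad (38.5793°).
With φ₁ = 36.6940° = 0.640431 rad and θ = 118° = 2.059489 rad:
Applying the spherical law of cosines for sides, sin φ₂ = sin φ₁ cos δ + cos φ₁ sin δ cos θ = 0.232379, so φ₂ = 13.4371°.
For the longitude increment, Δλ = atan2( sin θ sin δ cos φ₁, cos δ − sin φ₁ sin φ₂ ) = atan2(0.441495, 0.642890) = 34.4787°.
Hence λ₂ = -76.4036° + 34.4787° = -41.9249°.

latitude 13.4371°, longitude -41.9249°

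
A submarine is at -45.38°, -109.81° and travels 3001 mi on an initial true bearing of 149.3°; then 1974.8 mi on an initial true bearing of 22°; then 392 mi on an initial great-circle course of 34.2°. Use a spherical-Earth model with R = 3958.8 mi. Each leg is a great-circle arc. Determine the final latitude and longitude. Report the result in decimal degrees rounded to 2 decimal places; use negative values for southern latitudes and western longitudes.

latitude -36.37°, longitude -16.36°

Apply the spherical direct solution leg by leg, carrying full precision between legs.
Leg 1: from (-45.38°, -109.81°), δ = 3001/3958.8 = 0.758058 rad, θ = 149.3° → φ = -68.77°, λ = -34.08°.
Leg 2: from (-68.77°, -34.08°), δ = 1974.8/3958.8 = 0.498838 rad, θ = 22° → φ = -41.14°, λ = -20.32°.
Leg 3: from (-41.14°, -20.32°), δ = 392/3958.8 = 0.099020 rad, θ = 34.2° → φ = -36.37°, λ = -16.36°.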